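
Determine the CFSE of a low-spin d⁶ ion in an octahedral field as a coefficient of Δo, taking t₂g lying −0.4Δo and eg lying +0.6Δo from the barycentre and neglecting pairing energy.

Configuration: t₂g⁶ eg⁰.
CFSE = 6(-0.4Δo) + 0(0.6Δo) = -2.4Δo + 0.0Δo = -2.4Δo.

-2.4 Δo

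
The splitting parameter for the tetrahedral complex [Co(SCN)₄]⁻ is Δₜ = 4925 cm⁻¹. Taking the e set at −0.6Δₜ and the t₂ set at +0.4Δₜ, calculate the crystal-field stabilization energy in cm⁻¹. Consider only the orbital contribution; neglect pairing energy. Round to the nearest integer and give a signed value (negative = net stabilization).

Each SCN⁻ contributes -1; 4 × (-1) = -4. With overall charge -1, Co is in the +3 oxidation state.
Co sits in group 9; removing 3 electrons leaves Co³⁺ with 9 − 3 = 6 d electrons.
Tetrahedral fields are weak (Δₜ ≈ 4/9 Δₒ), so electrons fill high-spin.
Electron filling gives e³ t₂³.
Orbital CFSE = 3(-0.6) + 3(0.4) = -0.6Δₜ = -0.6 × 4925 = -2955 cm⁻¹.

-2955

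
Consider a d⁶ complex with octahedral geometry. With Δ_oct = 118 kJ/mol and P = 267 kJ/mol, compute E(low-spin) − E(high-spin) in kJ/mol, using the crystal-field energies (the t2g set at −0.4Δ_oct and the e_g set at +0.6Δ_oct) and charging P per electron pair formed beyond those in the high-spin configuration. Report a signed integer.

298

In the high-spin limit (t2g^4 e_g^2) the orbital term is -0.4Δ_oct = -47 kJ/mol, with no excess pairing.
Low-spin: t2g^6 e_g^0, orbital CFSE = -2.4Δ_oct = -283 kJ/mol; plus 2 excess pairs × P = +534 kJ/mol; total 251 kJ/mol.
E(LS) − E(HS) = 251 − (-47) = 298 kJ/mol.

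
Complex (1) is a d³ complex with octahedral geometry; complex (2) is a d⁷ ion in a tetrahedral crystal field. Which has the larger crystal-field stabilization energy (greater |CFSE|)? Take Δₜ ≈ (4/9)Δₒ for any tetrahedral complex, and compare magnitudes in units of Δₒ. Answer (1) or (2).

(1)

(1): For octahedral d³ the high- and low-spin configurations coincide; t₂g³ eg⁰, CFSE = -1.2Δₒ.
(2): Tetrahedral fields are weak (Δₜ ≈ 4/9 Δₒ), so electrons fill high-spin; e⁴ t₂³, CFSE = -1.2Δₜ ≈ -0.53Δₒ.
So (1) has the larger |CFSE|.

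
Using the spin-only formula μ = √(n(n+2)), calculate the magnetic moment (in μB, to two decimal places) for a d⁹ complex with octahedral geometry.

For octahedral d⁹ the high- and low-spin configurations coincide.
Configuration: t₂g⁶ eg³ → 1 unpaired electron.
μ(spin-only) = √[1(1+2)] = √3 ≈ 1.73 μB.

1.73 μB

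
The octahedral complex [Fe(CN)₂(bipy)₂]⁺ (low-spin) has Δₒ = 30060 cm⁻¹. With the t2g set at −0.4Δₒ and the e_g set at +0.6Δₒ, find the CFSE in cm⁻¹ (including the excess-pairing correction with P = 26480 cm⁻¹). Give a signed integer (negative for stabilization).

-7160

Ligand charges: 2×(-1) from CN⁻ and 2×(+0) from bipy sum to -2; with overall charge +1, Fe is +3.
Fe sits in group 8; removing 3 electrons leaves Fe³⁺ with 8 − 3 = 5 d electrons.
Electron filling gives t2g^5 e_g^0.
Orbital CFSE = 5(-0.4) + 0(0.6) = -2.0Δₒ = -2.0 × 30060 = -60120 cm⁻¹.
Pairing penalty: 2 pairs vs 0 in the high-spin reference → 2 extra × P = 52960 cm⁻¹.
Net CFSE = -60120 + 52960 = -7160 cm⁻¹.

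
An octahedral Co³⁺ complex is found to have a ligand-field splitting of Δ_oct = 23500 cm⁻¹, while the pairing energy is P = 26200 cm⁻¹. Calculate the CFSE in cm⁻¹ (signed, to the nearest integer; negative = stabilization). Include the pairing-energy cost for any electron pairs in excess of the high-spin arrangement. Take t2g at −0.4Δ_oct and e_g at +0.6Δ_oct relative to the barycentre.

-9400

Co is in group 9, so Co³⁺ is d⁶ (9 − 3 = 6).
With Δ_oct < P the complex is high-spin.
Filling d⁶ accordingly: t2g^4 e_g^2.
Orbital CFSE = -0.4Δ_oct = -0.4 × 23500 = -9400 cm⁻¹.
High-spin has no excess pairs, so no pairing correction applies.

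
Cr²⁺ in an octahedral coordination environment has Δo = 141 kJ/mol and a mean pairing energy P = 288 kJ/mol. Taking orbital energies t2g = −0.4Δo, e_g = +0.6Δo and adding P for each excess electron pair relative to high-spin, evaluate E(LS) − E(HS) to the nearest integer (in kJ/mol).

Group 6 minus oxidation state +2 gives a d⁴ configuration for Cr²⁺.
High-spin: t2g^3 e_g^1, CFSE = -0.6Δo = -85 kJ/mol.
For low-spin the configuration is t2g^4 e_g^0: orbital energy -1.6 × 141 = -226 kJ/mol, and 1 additional pair relative to high-spin adds 288 kJ/mol, giving 62 kJ/mol.
E(LS) − E(HS) = 62 − (-85) = 147 kJ/mol.

147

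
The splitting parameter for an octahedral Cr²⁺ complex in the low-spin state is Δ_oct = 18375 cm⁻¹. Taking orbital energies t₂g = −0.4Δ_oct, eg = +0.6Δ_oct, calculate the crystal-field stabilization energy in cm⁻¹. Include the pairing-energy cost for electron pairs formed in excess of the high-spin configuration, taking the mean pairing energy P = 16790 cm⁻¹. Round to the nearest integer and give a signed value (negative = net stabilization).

Cr is in group 6, so Cr²⁺ is d⁴ (6 − 2 = 4).
The d⁴ electrons fill as t₂g⁴ eg⁰.
CFSE(orbital) = 4×(-0.4Δ_oct) + 0×(0.6Δ_oct) = -1.6Δ_oct; with Δ_oct = 18375 cm⁻¹ that is -29400 cm⁻¹.
Pairing penalty: 1 pair vs 0 in the high-spin reference → 1 extra × P = 16790 cm⁻¹.
Combining: -29400 + 16790 = -12610 cm⁻¹.

-12610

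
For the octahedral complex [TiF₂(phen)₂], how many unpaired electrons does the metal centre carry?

Ligand charges: 2×(-1) from F⁻ and 2×(+0) from phen sum to -2; with overall charge +0, Ti is +2.
Ti is in group 4, so Ti²⁺ is d² (4 − 2 = 2).
Configuration: t₂g² eg⁰, giving 2 unpaired electrons.

2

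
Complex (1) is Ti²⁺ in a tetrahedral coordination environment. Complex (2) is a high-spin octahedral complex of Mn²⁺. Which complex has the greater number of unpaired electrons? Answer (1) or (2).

(2)

(1): Ti²⁺: group 4, so d-count = 4 − 2 = 2; Tetrahedral fields are weak (Δₜ ≈ 4/9 Δₒ), so electrons fill high-spin; e² t₂⁰ → 2 unpaired.
(2): Group 7 minus oxidation state +2 gives a d⁵ configuration for Mn²⁺; t₂g³ eg² → 5 unpaired.
So (2) has more unpaired electrons.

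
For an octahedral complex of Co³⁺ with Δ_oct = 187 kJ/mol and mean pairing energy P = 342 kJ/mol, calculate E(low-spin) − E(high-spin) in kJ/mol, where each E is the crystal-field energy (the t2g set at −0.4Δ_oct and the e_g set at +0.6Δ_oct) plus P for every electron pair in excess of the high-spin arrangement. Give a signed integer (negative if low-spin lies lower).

Co sits in group 9; removing 3 electrons leaves Co³⁺ with 9 − 3 = 6 d electrons.
High-spin d⁶ fills as t2g^4 e_g^2 with CFSE 4(−0.4) + 2(+0.6) = -0.4Δ_oct = -75 kJ/mol.
For low-spin the configuration is t2g^6 e_g^0: orbital energy -2.4 × 187 = -449 kJ/mol, and 2 additional pairs relative to high-spin add 684 kJ/mol, giving 235 kJ/mol.
Thus E(LS) − E(HS) = 310 kJ/mol.

310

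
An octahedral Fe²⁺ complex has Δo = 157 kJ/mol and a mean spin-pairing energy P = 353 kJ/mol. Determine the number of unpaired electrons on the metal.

Group 8 minus oxidation state +2 gives a d⁶ configuration for Fe²⁺.
Here Δo < P (157 < 353), so the high-spin state is favoured.
Filling d⁶ accordingly: t₂g⁴ eg².
Unpaired electrons: 4.

4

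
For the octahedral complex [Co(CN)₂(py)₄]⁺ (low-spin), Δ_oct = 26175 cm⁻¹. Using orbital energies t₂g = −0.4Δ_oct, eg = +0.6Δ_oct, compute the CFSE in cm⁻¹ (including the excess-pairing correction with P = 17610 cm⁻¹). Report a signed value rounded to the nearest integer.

-27600

Ligand charges: 2×(-1) from CN⁻ and 4×(+0) from py sum to -2; with overall charge +1, Co is +3.
Co³⁺: group 9, so d-count = 9 − 3 = 6.
Electron filling gives t₂g⁶ eg⁰.
Orbital CFSE = 6(-0.4) + 0(0.6) = -2.4Δ_oct = -2.4 × 26175 = -62820 cm⁻¹.
Pairing penalty: 3 pairs vs 1 in the high-spin reference → 2 extra × P = 35220 cm⁻¹.
Combining: -62820 + 35220 = -27600 cm⁻¹.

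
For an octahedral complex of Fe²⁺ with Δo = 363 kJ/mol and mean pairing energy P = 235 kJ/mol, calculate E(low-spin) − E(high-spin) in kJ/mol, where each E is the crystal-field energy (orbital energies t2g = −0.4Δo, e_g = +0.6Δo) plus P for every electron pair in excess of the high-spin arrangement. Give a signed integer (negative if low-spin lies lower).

Fe is in group 8, so Fe²⁺ is d⁶ (8 − 2 = 6).
High-spin d⁶ fills as t2g^4 e_g^2 with CFSE 4(−0.4) + 2(+0.6) = -0.4Δo = -145 kJ/mol.
Low-spin: t2g^6 e_g^0, orbital CFSE = -2.4Δo = -871 kJ/mol; plus 2 excess pairs × P = +470 kJ/mol; total -401 kJ/mol.
Thus E(LS) − E(HS) = -256 kJ/mol.

-256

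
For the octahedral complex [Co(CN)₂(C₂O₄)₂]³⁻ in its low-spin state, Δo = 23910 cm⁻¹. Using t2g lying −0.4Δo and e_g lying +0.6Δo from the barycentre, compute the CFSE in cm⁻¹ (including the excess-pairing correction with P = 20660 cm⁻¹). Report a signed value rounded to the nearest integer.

Ligand charges: 2×(-1) from CN⁻ and 2×(-2) from C₂O₄²⁻ sum to -6; with overall charge -3, Co is +3.
Co is in group 9, so Co³⁺ is d⁶ (9 − 3 = 6).
The d⁶ electrons fill as t2g^6 e_g^0.
CFSE(orbital) = 6×(-0.4Δo) + 0×(0.6Δo) = -2.4Δo; with Δo = 23910 cm⁻¹ that is -57384 cm⁻¹.
Pairing penalty: 3 pairs vs 1 in the high-spin reference → 2 extra × P = 41320 cm⁻¹.
Overall CFSE = -57384 + 41320 = -16064 cm⁻¹.

-16064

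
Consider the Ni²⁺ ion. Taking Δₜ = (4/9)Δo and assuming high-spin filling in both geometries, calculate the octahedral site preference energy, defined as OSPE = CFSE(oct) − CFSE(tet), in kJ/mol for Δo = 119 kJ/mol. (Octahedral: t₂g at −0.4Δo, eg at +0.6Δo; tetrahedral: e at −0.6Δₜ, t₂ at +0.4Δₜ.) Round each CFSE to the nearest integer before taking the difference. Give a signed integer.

Ni sits in group 10; removing 2 electrons leaves Ni²⁺ with 10 − 2 = 8 d electrons.
Octahedral (high-spin): t₂g⁶ eg², CFSE = 6(−0.4) + 2(+0.6) = -1.2Δo = -1.2 × 119 = -143 kJ/mol.
Tetrahedral e⁴ t₂⁴ gives -0.8Δₜ = -0.8 × (4/9) × 119 = -42 kJ/mol.
OSPE = CFSE(oct) − CFSE(tet) = -143 − (-42) = -101 kJ/mol.

-101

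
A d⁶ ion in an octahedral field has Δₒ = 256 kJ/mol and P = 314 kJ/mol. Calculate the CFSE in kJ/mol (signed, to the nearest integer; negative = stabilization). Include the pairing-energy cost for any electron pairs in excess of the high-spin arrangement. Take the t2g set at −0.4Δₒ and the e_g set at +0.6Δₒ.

Δₒ < P, so pairing is avoided: the ground state is high-spin.
Configuration: t2g^4 e_g^2.
Orbital CFSE = -0.4Δₒ = -0.4 × 256 = -102 kJ/mol.
High-spin has no excess pairs, so no pairing correction applies.

-102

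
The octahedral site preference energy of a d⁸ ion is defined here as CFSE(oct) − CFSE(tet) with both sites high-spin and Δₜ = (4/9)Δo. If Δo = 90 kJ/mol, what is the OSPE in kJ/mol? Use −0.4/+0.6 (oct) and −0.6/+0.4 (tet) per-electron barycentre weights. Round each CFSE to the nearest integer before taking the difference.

Octahedral high-spin t₂g⁶ eg²: CFSE = -1.2 × 90 = -108 kJ/mol.
In a tetrahedral site the filling is e⁴ t₂⁴: CFSE(tet) = -0.8Δₜ = -0.8 × (4/9)(90) = -32 kJ/mol.
OSPE = -108 − (-32) = -76 kJ/mol.

-76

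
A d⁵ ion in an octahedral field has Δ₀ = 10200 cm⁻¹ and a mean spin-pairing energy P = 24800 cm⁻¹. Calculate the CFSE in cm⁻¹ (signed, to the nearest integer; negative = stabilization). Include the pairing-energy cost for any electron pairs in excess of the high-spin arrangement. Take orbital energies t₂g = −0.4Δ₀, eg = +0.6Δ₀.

0

Since Δ₀ = 10200 cm⁻¹ < P = 24800 cm⁻¹, the complex adopts the high-spin configuration.
That gives t₂g³ eg².
Orbital CFSE = 0.0Δ₀ = 0.0 × 10200 = 0 cm⁻¹.
High-spin has no excess pairs, so no pairing correction applies.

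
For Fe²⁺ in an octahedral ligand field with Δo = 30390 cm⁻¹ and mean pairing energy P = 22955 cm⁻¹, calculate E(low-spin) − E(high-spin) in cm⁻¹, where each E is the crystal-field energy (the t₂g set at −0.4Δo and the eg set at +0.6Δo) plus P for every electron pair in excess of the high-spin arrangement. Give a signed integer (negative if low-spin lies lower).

Fe is in group 8, so Fe²⁺ is d⁶ (8 − 2 = 6).
In the high-spin limit (t₂g⁴ eg²) the orbital term is -0.4Δo = -12156 cm⁻¹, with no excess pairing.
For low-spin the configuration is t₂g⁶ eg⁰: orbital energy -2.4 × 30390 = -72936 cm⁻¹, and 2 additional pairs relative to high-spin add 45910 cm⁻¹, giving -27026 cm⁻¹.
The difference is -27026 − (-12156) = -14870 cm⁻¹, so low-spin lies lower.

-14870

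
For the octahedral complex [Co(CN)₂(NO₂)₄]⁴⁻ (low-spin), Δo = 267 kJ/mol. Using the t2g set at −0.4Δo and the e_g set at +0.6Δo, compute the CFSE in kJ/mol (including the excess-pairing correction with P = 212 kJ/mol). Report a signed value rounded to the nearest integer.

Ligand charges: 2×(-1) from CN⁻ and 4×(-1) from NO₂⁻ sum to -6; with overall charge -4, Co is +2.
Co sits in group 9; removing 2 electrons leaves Co²⁺ with 9 − 2 = 7 d electrons.
Electron filling gives t2g^6 e_g^1.
The orbital stabilization is -1.8Δo = -1.8 × 267 = -481 kJ/mol.
High-spin d⁷ would be t2g^5 e_g^2 with 2 pairs; low-spin has 3, so 1 excess pair costs +1P = +212 kJ/mol.
Overall CFSE = -481 + 212 = -269 kJ/mol.

-269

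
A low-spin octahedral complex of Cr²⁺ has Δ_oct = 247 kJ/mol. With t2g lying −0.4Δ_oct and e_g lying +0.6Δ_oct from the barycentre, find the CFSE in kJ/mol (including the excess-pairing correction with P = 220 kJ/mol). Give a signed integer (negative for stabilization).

-175

Cr is in group 6, so Cr²⁺ is d⁴ (6 − 2 = 4).
Electron filling gives t2g^4 e_g^0.
Orbital CFSE = 4(-0.4) + 0(0.6) = -1.6Δ_oct = -1.6 × 247 = -395 kJ/mol.
Relative to high-spin t2g^3 e_g^1 (0 paired), the low-spin configuration has 1 additional pair, contributing +1 × 220 = +220 kJ/mol.
Combining: -395 + 220 = -175 kJ/mol.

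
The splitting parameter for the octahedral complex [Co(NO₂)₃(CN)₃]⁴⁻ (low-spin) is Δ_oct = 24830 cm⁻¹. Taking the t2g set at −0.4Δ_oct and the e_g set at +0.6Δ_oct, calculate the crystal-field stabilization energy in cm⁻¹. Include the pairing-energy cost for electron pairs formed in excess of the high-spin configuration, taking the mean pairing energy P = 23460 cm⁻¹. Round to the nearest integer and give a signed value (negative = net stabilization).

Ligand charges: 3×(-1) from NO₂⁻ and 3×(-1) from CN⁻ sum to -6; with overall charge -4, Co is +2.
Co²⁺: group 9, so d-count = 9 − 2 = 7.
Configuration: t2g^6 e_g^1.
Orbital CFSE = 6(-0.4) + 1(0.6) = -1.8Δ_oct = -1.8 × 24830 = -44694 cm⁻¹.
High-spin d⁷ would be t2g^5 e_g^2 with 2 pairs; low-spin has 3, so 1 excess pair costs +1P = +23460 cm⁻¹.
Net CFSE = -44694 + 23460 = -21234 cm⁻¹.

-21234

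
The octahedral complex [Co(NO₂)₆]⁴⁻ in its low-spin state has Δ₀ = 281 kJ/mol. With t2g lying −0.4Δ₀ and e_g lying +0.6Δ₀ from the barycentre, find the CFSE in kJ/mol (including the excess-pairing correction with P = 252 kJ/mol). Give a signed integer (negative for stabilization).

-254

Each NO₂⁻ contributes -1; 6 × (-1) = -6. With overall charge -4, Co is in the +2 oxidation state.
Group 9 minus oxidation state +2 gives a d⁷ configuration for Co²⁺.
Electron filling gives t2g^6 e_g^1.
CFSE(orbital) = 6×(-0.4Δ₀) + 1×(0.6Δ₀) = -1.8Δ₀; with Δ₀ = 281 kJ/mol that is -506 kJ/mol.
Pairing penalty: 3 pairs vs 2 in the high-spin reference → 1 extra × P = 252 kJ/mol.
Combining: -506 + 252 = -254 kJ/mol.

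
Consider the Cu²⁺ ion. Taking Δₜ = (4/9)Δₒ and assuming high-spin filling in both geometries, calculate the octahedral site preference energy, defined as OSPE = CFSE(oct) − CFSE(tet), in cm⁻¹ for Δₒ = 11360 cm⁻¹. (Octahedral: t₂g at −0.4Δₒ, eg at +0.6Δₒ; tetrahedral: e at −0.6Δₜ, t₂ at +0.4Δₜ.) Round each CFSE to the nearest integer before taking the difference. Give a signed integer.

-4796

Cu is in group 11, so Cu²⁺ is d⁹ (11 − 2 = 9).
In an octahedral site d⁹ (HS) is t₂g⁶ eg³, giving CFSE(oct) = -0.6Δₒ = -6816 cm⁻¹.
Tetrahedral e⁴ t₂⁵ gives -0.4Δₜ = -0.4 × (4/9) × 11360 = -2020 cm⁻¹.
Subtracting, OSPE = -6816 − (-2020) = -4796 cm⁻¹.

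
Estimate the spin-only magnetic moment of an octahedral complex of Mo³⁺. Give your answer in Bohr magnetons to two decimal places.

Group 6 minus oxidation state +3 gives a d³ configuration for Mo³⁺.
For octahedral d³ the high- and low-spin configurations coincide.
Configuration: t2g^3 e_g^0 → 3 unpaired electrons.
μ(spin-only) = √[3(3+2)] = √15 ≈ 3.87 Bohr magnetons.

3.87 Bohr magnetons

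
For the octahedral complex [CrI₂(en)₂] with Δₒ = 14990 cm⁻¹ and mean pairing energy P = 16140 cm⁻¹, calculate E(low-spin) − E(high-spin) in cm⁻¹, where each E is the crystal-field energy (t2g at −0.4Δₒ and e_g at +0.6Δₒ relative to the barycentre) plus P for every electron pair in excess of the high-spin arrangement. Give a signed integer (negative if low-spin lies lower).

1150

Ligand charges: 2×(-1) from I⁻ and 2×(+0) from en sum to -2; with overall charge +0, Cr is +2.
Cr²⁺: group 6, so d-count = 6 − 2 = 4.
In the high-spin limit (t2g^3 e_g^1) the orbital term is -0.6Δₒ = -8994 cm⁻¹, with no excess pairing.
For low-spin the configuration is t2g^4 e_g^0: orbital energy -1.6 × 14990 = -23984 cm⁻¹, and 1 additional pair relative to high-spin adds 16140 cm⁻¹, giving -7844 cm⁻¹.
E(LS) − E(HS) = -7844 − (-8994) = 1150 cm⁻¹.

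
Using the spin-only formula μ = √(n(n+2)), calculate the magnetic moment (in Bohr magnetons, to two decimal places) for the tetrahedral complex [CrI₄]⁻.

Each I⁻ contributes -1; 4 × (-1) = -4. With overall charge -1, Cr is in the +3 oxidation state.
Cr sits in group 6; removing 3 electrons leaves Cr³⁺ with 6 − 3 = 3 d electrons.
Tetrahedral fields are weak (Δₜ ≈ 4/9 Δₒ), so electrons fill high-spin.
Configuration: e^2 t2^1 → 3 unpaired electrons.
μ(spin-only) = √[3(3+2)] = √15 ≈ 3.87 Bohr magnetons.

3.87 Bohr magnetons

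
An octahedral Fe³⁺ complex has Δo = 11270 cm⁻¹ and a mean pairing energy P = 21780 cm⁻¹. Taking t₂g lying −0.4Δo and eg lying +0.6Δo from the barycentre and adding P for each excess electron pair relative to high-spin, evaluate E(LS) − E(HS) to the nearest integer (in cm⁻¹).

Fe³⁺: group 8, so d-count = 8 − 3 = 5.
High-spin: t₂g³ eg², CFSE = 0.0Δo = 0 cm⁻¹.
Low-spin t₂g⁵ eg⁰ gives -2.0Δo = -22540 cm⁻¹, but forming 2 extra pairs costs 2P = 43560 cm⁻¹, so E(LS) = -22540 + 43560 = 21020 cm⁻¹.
Thus E(LS) − E(HS) = 21020 cm⁻¹.

21020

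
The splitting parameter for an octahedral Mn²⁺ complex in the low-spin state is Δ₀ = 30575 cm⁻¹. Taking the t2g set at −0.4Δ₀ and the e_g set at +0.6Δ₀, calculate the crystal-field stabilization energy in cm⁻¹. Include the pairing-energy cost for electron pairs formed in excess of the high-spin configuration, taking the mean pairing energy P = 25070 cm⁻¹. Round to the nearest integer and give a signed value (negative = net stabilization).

Group 7 minus oxidation state +2 gives a d⁵ configuration for Mn²⁺.
Configuration: t2g^5 e_g^0.
The orbital stabilization is -2.0Δ₀ = -2.0 × 30575 = -61150 cm⁻¹.
Pairing penalty: 2 pairs vs 0 in the high-spin reference → 2 extra × P = 50140 cm⁻¹.
Net CFSE = -61150 + 50140 = -11010 cm⁻¹.

-11010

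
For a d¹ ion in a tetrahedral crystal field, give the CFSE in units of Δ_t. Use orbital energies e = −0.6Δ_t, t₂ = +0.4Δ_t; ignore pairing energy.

Tetrahedral splitting is small, so the complex is high-spin.
Configuration: e¹ t₂⁰.
CFSE = 1(-0.6Δ_t) + 0(0.4Δ_t) = -0.6Δ_t + 0.0Δ_t = -0.6Δ_t.

-0.6 Δ_t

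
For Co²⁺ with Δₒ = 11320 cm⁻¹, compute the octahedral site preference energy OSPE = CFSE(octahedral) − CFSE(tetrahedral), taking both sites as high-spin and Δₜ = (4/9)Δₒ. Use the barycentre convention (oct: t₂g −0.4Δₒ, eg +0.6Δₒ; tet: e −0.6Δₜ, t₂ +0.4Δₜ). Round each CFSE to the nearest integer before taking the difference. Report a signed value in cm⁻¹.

-3019

Co sits in group 9; removing 2 electrons leaves Co²⁺ with 9 − 2 = 7 d electrons.
Octahedral high-spin t₂g⁵ eg²: CFSE = -0.8 × 11320 = -9056 cm⁻¹.
In a tetrahedral site the filling is e⁴ t₂³: CFSE(tet) = -1.2Δₜ = -1.2 × (4/9)(11320) = -6037 cm⁻¹.
OSPE = CFSE(oct) − CFSE(tet) = -9056 − (-6037) = -3019 cm⁻¹.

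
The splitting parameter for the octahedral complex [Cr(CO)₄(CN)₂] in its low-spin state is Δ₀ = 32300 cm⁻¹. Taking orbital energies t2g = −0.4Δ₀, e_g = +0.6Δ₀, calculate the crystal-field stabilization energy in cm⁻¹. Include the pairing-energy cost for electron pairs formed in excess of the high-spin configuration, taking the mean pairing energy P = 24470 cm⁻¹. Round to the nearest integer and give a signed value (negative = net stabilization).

-27210

Ligand charges: 4×(+0) from CO and 2×(-1) from CN⁻ sum to -2; with overall charge +0, Cr is +2.
Cr²⁺: group 6, so d-count = 6 − 2 = 4.
The d⁴ electrons fill as t2g^4 e_g^0.
The orbital stabilization is -1.6Δ₀ = -1.6 × 32300 = -51680 cm⁻¹.
Pairing penalty: 1 pair vs 0 in the high-spin reference → 1 extra × P = 24470 cm⁻¹.
Combining: -51680 + 24470 = -27210 cm⁻¹.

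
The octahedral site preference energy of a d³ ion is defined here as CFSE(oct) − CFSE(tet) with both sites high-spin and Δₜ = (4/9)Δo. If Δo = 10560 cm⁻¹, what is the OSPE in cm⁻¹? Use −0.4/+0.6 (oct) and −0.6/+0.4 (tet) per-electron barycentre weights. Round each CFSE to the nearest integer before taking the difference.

Octahedral (high-spin): t₂g³ eg⁰, CFSE = 3(−0.4) + 0(+0.6) = -1.2Δo = -1.2 × 10560 = -12672 cm⁻¹.
Tetrahedral: e² t₂¹, CFSE = 2(−0.6) + 1(+0.4) = -0.8Δₜ = -0.8 × (4/9) × 10560 = -3755 cm⁻¹.
Subtracting, OSPE = -12672 − (-3755) = -8917 cm⁻¹.

-8917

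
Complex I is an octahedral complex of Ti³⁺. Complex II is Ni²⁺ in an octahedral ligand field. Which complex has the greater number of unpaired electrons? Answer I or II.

II

I: Ti sits in group 4; removing 3 electrons leaves Ti³⁺ with 4 − 3 = 1 d electrons; For octahedral d¹ the high- and low-spin configurations coincide; t2g^1 e_g^0 → 1 unpaired.
II: Ni sits in group 10; removing 2 electrons leaves Ni²⁺ with 10 − 2 = 8 d electrons; For octahedral d⁸ the high- and low-spin configurations coincide; t₂g⁶ eg² → 2 unpaired.
So II has more unpaired electrons.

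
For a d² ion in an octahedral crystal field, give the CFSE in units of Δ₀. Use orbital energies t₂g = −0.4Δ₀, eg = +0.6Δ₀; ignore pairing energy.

Configuration: t₂g² eg⁰.
CFSE = 2(-0.4Δ₀) + 0(0.6Δ₀) = -0.8Δ₀ + 0.0Δ₀ = -0.8Δ₀.

-0.8 Δ₀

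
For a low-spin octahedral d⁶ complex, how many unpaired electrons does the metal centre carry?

0

Configuration: t₂g⁶ eg⁰, giving 0 unpaired electrons.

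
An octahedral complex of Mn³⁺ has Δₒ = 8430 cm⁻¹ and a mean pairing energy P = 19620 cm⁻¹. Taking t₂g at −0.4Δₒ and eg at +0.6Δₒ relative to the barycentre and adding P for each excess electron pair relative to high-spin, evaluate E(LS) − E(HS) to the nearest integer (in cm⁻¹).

11190

Mn sits in group 7; removing 3 electrons leaves Mn³⁺ with 7 − 3 = 4 d electrons.
High-spin d⁴ fills as t₂g³ eg¹ with CFSE 3(−0.4) + 1(+0.6) = -0.6Δₒ = -5058 cm⁻¹.
For low-spin the configuration is t₂g⁴ eg⁰: orbital energy -1.6 × 8430 = -13488 cm⁻¹, and 1 additional pair relative to high-spin adds 19620 cm⁻¹, giving 6132 cm⁻¹.
E(LS) − E(HS) = 6132 − (-5058) = 11190 cm⁻¹.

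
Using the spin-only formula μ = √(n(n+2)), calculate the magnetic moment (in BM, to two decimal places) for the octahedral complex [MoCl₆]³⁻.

Each Cl⁻ contributes -1; 6 × (-1) = -6. With overall charge -3, Mo is in the +3 oxidation state.
Mo sits in group 6; removing 3 electrons leaves Mo³⁺ with 6 − 3 = 3 d electrons.
For octahedral d³ the high- and low-spin configurations coincide.
Configuration: t₂g³ eg⁰ → 3 unpaired electrons.
μ(spin-only) = √[3(3+2)] = √15 ≈ 3.87 BM.

3.87 BM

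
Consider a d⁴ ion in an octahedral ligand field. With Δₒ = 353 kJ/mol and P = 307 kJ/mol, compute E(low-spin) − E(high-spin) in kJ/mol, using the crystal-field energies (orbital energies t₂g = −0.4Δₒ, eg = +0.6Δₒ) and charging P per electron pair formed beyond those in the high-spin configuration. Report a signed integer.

-46

High-spin: t₂g³ eg¹, CFSE = -0.6Δₒ = -212 kJ/mol.
For low-spin the configuration is t₂g⁴ eg⁰: orbital energy -1.6 × 353 = -565 kJ/mol, and 1 additional pair relative to high-spin adds 307 kJ/mol, giving -258 kJ/mol.
Thus E(LS) − E(HS) = -46 kJ/mol.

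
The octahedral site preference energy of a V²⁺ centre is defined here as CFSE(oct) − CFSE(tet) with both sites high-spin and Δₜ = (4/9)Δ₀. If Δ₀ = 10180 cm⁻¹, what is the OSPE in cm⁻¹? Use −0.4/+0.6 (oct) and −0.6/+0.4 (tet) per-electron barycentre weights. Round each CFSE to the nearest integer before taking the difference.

V is in group 5, so V²⁺ is d³ (5 − 2 = 3).
Octahedral high-spin t2g^3 e_g^0: CFSE = -1.2 × 10180 = -12216 cm⁻¹.
In a tetrahedral site the filling is e^2 t2^1: CFSE(tet) = -0.8Δₜ = -0.8 × (4/9)(10180) = -3620 cm⁻¹.
Subtracting, OSPE = -12216 − (-3620) = -8596 cm⁻¹.

-8596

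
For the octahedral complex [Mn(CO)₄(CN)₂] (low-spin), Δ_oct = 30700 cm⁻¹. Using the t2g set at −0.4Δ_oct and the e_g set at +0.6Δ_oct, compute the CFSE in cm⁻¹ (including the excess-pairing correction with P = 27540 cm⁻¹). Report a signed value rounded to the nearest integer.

-6320

Ligand charges: 4×(+0) from CO and 2×(-1) from CN⁻ sum to -2; with overall charge +0, Mn is +2.
Group 7 minus oxidation state +2 gives a d⁵ configuration for Mn²⁺.
Configuration: t2g^5 e_g^0.
The orbital stabilization is -2.0Δ_oct = -2.0 × 30700 = -61400 cm⁻¹.
High-spin d⁵ would be t2g^3 e_g^2 with 0 pairs; low-spin has 2, so 2 excess pairs cost +2P = +55080 cm⁻¹.
Combining: -61400 + 55080 = -6320 cm⁻¹.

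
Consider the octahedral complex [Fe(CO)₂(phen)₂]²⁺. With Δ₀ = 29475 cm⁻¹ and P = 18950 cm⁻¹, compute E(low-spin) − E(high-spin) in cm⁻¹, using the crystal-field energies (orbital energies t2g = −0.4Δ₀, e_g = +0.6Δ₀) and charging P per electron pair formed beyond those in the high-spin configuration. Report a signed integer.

-21050

Ligand charges: 2×(+0) from CO and 2×(+0) from phen sum to +0; with overall charge +2, Fe is +2.
Fe sits in group 8; removing 2 electrons leaves Fe²⁺ with 8 − 2 = 6 d electrons.
In the high-spin limit (t2g^4 e_g^2) the orbital term is -0.4Δ₀ = -11790 cm⁻¹, with no excess pairing.
For low-spin the configuration is t2g^6 e_g^0: orbital energy -2.4 × 29475 = -70740 cm⁻¹, and 2 additional pairs relative to high-spin add 37900 cm⁻¹, giving -32840 cm⁻¹.
Thus E(LS) − E(HS) = -21050 cm⁻¹.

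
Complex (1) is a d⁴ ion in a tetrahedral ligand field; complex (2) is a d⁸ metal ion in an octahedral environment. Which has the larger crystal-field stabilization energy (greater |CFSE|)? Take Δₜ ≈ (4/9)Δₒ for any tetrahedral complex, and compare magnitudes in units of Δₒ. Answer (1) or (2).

(2)

(1): With tetrahedral geometry the complex is necessarily high-spin; e² t₂², CFSE = -0.4Δₜ ≈ -0.18Δₒ.
(2): t₂g⁶ eg², CFSE = -1.2Δₒ.
So (2) has the larger |CFSE|.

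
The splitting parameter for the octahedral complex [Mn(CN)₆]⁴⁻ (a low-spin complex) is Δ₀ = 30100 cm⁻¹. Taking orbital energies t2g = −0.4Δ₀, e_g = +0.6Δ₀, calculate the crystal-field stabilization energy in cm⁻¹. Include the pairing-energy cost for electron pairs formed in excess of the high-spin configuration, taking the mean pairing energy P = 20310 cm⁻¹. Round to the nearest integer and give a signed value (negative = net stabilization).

Each CN⁻ contributes -1; 6 × (-1) = -6. With overall charge -4, Mn is in the +2 oxidation state.
Mn is in group 7, so Mn²⁺ is d⁵ (7 − 2 = 5).
The d⁵ electrons fill as t2g^5 e_g^0.
CFSE(orbital) = 5×(-0.4Δ₀) + 0×(0.6Δ₀) = -2.0Δ₀; with Δ₀ = 30100 cm⁻¹ that is -60200 cm⁻¹.
Relative to high-spin t2g^3 e_g^2 (0 paired), the low-spin configuration has 2 additional pairs, contributing +2 × 20310 = +40620 cm⁻¹.
Combining: -60200 + 40620 = -19580 cm⁻¹.

-19580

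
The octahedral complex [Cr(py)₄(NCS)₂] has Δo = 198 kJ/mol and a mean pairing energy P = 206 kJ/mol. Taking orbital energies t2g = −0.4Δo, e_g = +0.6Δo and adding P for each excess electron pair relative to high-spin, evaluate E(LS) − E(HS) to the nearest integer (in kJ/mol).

8

Ligand charges: 4×(+0) from py and 2×(-1) from NCS⁻ sum to -2; with overall charge +0, Cr is +2.
Cr²⁺: group 6, so d-count = 6 − 2 = 4.
High-spin d⁴ fills as t2g^3 e_g^1 with CFSE 3(−0.4) + 1(+0.6) = -0.6Δo = -119 kJ/mol.
Low-spin: t2g^4 e_g^0, orbital CFSE = -1.6Δo = -317 kJ/mol; plus 1 excess pair × P = +206 kJ/mol; total -111 kJ/mol.
E(LS) − E(HS) = -111 − (-119) = 8 kJ/mol.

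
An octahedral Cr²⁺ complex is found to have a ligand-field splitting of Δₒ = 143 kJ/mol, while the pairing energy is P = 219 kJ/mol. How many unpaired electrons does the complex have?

Group 6 minus oxidation state +2 gives a d⁴ configuration for Cr²⁺.
With Δₒ < P the complex is high-spin.
Configuration: t2g^3 e_g^1.
Unpaired electrons: 4.

4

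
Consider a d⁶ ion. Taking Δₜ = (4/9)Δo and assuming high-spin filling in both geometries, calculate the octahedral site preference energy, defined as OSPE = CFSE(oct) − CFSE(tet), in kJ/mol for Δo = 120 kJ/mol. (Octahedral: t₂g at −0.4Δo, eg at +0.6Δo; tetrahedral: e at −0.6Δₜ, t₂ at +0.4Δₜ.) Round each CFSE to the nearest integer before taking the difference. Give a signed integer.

-16

In an octahedral site d⁶ (HS) is t2g^4 e_g^2, giving CFSE(oct) = -0.4Δo = -48 kJ/mol.
Tetrahedral e^3 t2^3 gives -0.6Δₜ = -0.6 × (4/9) × 120 = -32 kJ/mol.
OSPE = -48 − (-32) = -16 kJ/mol.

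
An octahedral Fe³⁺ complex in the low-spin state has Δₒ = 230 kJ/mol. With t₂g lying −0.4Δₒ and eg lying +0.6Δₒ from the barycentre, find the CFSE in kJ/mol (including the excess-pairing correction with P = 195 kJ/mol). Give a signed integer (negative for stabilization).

Fe is in group 8, so Fe³⁺ is d⁵ (8 − 3 = 5).
Electron filling gives t₂g⁵ eg⁰.
CFSE(orbital) = 5×(-0.4Δₒ) + 0×(0.6Δₒ) = -2.0Δₒ; with Δₒ = 230 kJ/mol that is -460 kJ/mol.
Relative to high-spin t₂g³ eg² (0 paired), the low-spin configuration has 2 additional pairs, contributing +2 × 195 = +390 kJ/mol.
Overall CFSE = -460 + 390 = -70 kJ/mol.

-70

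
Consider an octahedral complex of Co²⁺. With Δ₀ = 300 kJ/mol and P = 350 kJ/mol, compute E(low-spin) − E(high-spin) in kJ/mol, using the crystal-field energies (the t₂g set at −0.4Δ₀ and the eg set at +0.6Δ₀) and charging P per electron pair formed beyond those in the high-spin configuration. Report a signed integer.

Co sits in group 9; removing 2 electrons leaves Co²⁺ with 9 − 2 = 7 d electrons.
High-spin: t₂g⁵ eg², CFSE = -0.8Δ₀ = -240 kJ/mol.
Low-spin t₂g⁶ eg¹ gives -1.8Δ₀ = -540 kJ/mol, but forming 1 extra pair costs 1P = 350 kJ/mol, so E(LS) = -540 + 350 = -190 kJ/mol.
Thus E(LS) − E(HS) = 50 kJ/mol.

50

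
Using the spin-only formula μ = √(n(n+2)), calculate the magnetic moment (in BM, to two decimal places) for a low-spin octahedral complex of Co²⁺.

Co²⁺: group 9, so d-count = 9 − 2 = 7.
Configuration: t2g^6 e_g^1 → 1 unpaired electron.
μ(spin-only) = √[1(1+2)] = √3 ≈ 1.73 BM.

1.73 BM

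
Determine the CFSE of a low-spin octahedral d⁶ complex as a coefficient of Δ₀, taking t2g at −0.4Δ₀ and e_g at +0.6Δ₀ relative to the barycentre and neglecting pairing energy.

Configuration: t2g^6 e_g^0.
CFSE = 6(-0.4Δ₀) + 0(0.6Δ₀) = -2.4Δ₀ + 0.0Δ₀ = -2.4Δ₀.

-2.4 Δ₀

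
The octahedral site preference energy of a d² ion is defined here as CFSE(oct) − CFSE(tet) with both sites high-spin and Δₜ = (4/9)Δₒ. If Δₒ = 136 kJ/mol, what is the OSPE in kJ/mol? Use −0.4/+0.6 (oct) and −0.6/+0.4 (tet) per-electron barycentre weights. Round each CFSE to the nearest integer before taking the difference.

-36

In an octahedral site d² (HS) is t₂g² eg⁰, giving CFSE(oct) = -0.8Δₒ = -109 kJ/mol.
Tetrahedral e² t₂⁰ gives -1.2Δₜ = -1.2 × (4/9) × 136 = -73 kJ/mol.
OSPE = -109 − (-73) = -36 kJ/mol.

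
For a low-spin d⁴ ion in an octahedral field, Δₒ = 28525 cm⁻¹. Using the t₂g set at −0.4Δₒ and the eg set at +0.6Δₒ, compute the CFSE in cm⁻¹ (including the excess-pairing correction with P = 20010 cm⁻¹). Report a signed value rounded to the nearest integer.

Electron filling gives t₂g⁴ eg⁰.
Orbital CFSE = 4(-0.4) + 0(0.6) = -1.6Δₒ = -1.6 × 28525 = -45640 cm⁻¹.
Pairing penalty: 1 pair vs 0 in the high-spin reference → 1 extra × P = 20010 cm⁻¹.
Combining: -45640 + 20010 = -25630 cm⁻¹.

-25630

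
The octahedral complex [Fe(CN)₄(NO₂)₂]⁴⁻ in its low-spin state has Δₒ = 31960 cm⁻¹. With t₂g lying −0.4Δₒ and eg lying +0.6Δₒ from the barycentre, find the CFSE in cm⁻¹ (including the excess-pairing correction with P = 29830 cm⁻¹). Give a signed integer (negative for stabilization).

Ligand charges: 4×(-1) from CN⁻ and 2×(-1) from NO₂⁻ sum to -6; with overall charge -4, Fe is +2.
Fe²⁺: group 8, so d-count = 8 − 2 = 6.
Configuration: t₂g⁶ eg⁰.
CFSE(orbital) = 6×(-0.4Δₒ) + 0×(0.6Δₒ) = -2.4Δₒ; with Δₒ = 31960 cm⁻¹ that is -76704 cm⁻¹.
Relative to high-spin t₂g⁴ eg² (1 paired), the low-spin configuration has 2 additional pairs, contributing +2 × 29830 = +59660 cm⁻¹.
Net CFSE = -76704 + 59660 = -17044 cm⁻¹.

-17044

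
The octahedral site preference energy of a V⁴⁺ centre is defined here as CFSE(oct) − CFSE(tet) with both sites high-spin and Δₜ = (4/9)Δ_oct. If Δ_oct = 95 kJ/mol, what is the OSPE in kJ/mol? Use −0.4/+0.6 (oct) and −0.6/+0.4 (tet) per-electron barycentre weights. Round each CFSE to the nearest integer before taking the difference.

Group 5 minus oxidation state +4 gives a d¹ configuration for V⁴⁺.
Octahedral high-spin t2g^1 e_g^0: CFSE = -0.4 × 95 = -38 kJ/mol.
Tetrahedral: e^1 t2^0, CFSE = 1(−0.6) + 0(+0.4) = -0.6Δₜ = -0.6 × (4/9) × 95 = -25 kJ/mol.
OSPE = -38 − (-25) = -13 kJ/mol.

-13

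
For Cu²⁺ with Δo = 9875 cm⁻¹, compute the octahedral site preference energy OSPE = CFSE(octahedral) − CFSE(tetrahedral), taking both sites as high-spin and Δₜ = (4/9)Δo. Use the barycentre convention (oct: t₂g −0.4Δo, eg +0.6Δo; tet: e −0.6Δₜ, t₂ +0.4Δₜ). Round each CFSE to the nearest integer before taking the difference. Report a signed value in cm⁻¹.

-4169

Cu²⁺: group 11, so d-count = 11 − 2 = 9.
In an octahedral site d⁹ (HS) is t₂g⁶ eg³, giving CFSE(oct) = -0.6Δo = -5925 cm⁻¹.
Tetrahedral: e⁴ t₂⁵, CFSE = 4(−0.6) + 5(+0.4) = -0.4Δₜ = -0.4 × (4/9) × 9875 = -1756 cm⁻¹.
OSPE = -5925 − (-1756) = -4169 cm⁻¹.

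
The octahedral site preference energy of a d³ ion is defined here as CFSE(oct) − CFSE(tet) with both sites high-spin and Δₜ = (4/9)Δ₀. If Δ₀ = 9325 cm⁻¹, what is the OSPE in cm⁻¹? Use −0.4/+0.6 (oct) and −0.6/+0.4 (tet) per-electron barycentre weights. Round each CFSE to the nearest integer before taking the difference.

Octahedral (high-spin): t₂g³ eg⁰, CFSE = 3(−0.4) + 0(+0.6) = -1.2Δ₀ = -1.2 × 9325 = -11190 cm⁻¹.
Tetrahedral e² t₂¹ gives -0.8Δₜ = -0.8 × (4/9) × 9325 = -3316 cm⁻¹.
Subtracting, OSPE = -11190 − (-3316) = -7874 cm⁻¹.

-7874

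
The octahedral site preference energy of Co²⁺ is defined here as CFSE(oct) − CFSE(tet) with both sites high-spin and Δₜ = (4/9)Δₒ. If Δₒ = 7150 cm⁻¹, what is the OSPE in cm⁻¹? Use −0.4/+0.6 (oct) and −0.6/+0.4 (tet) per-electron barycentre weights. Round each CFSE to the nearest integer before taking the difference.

Group 9 minus oxidation state +2 gives a d⁷ configuration for Co²⁺.
Octahedral high-spin t₂g⁵ eg²: CFSE = -0.8 × 7150 = -5720 cm⁻¹.
In a tetrahedral site the filling is e⁴ t₂³: CFSE(tet) = -1.2Δₜ = -1.2 × (4/9)(7150) = -3813 cm⁻¹.
Subtracting, OSPE = -5720 − (-3813) = -1907 cm⁻¹.

-1907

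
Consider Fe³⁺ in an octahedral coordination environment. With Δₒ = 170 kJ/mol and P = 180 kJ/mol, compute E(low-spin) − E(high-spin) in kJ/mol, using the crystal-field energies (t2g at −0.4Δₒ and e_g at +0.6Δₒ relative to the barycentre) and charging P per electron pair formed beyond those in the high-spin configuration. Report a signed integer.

Group 8 minus oxidation state +3 gives a d⁵ configuration for Fe³⁺.
In the high-spin limit (t2g^3 e_g^2) the orbital term is 0.0Δₒ = 0 kJ/mol, with no excess pairing.
Low-spin t2g^5 e_g^0 gives -2.0Δₒ = -340 kJ/mol, but forming 2 extra pairs costs 2P = 360 kJ/mol, so E(LS) = -340 + 360 = 20 kJ/mol.
Thus E(LS) − E(HS) = 20 kJ/mol.

20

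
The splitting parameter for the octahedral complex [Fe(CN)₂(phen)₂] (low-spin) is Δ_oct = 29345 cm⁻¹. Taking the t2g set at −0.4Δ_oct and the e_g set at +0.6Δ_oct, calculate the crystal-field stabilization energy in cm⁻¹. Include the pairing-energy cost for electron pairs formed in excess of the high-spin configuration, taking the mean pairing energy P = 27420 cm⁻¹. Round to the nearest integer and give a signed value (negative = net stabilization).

-15588

Ligand charges: 2×(-1) from CN⁻ and 2×(+0) from phen sum to -2; with overall charge +0, Fe is +2.
Fe sits in group 8; removing 2 electrons leaves Fe²⁺ with 8 − 2 = 6 d electrons.
Configuration: t2g^6 e_g^0.
The orbital stabilization is -2.4Δ_oct = -2.4 × 29345 = -70428 cm⁻¹.
Pairing penalty: 3 pairs vs 1 in the high-spin reference → 2 extra × P = 54840 cm⁻¹.
Net CFSE = -70428 + 54840 = -15588 cm⁻¹.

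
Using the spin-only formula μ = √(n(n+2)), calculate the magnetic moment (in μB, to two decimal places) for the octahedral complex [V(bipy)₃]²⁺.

3.87 μB

bipy is neutral, so the +2 overall charge sits on V: oxidation state +2.
V²⁺: group 5, so d-count = 5 − 2 = 3.
Configuration: t₂g³ eg⁰ → 3 unpaired electrons.
μ(spin-only) = √[3(3+2)] = √15 ≈ 3.87 μB.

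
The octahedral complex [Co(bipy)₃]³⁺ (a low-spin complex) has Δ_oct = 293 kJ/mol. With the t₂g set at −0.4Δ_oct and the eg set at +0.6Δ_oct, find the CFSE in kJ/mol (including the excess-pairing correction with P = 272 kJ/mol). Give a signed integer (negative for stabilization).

bipy is neutral, so the +3 overall charge sits on Co: oxidation state +3.
Co is in group 9, so Co³⁺ is d⁶ (9 − 3 = 6).
The d⁶ electrons fill as t₂g⁶ eg⁰.
CFSE(orbital) = 6×(-0.4Δ_oct) + 0×(0.6Δ_oct) = -2.4Δ_oct; with Δ_oct = 293 kJ/mol that is -703 kJ/mol.
Relative to high-spin t₂g⁴ eg² (1 paired), the low-spin configuration has 2 additional pairs, contributing +2 × 272 = +544 kJ/mol.
Net CFSE = -703 + 544 = -159 kJ/mol.

-159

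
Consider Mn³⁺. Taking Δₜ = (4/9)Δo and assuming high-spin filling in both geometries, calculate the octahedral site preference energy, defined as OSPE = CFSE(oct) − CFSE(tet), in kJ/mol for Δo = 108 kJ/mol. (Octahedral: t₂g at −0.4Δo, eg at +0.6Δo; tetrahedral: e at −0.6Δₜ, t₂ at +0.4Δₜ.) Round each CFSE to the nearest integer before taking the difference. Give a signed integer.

-46

Mn is in group 7, so Mn³⁺ is d⁴ (7 − 3 = 4).
In an octahedral site d⁴ (HS) is t2g^3 e_g^1, giving CFSE(oct) = -0.6Δo = -65 kJ/mol.
Tetrahedral e^2 t2^2 gives -0.4Δₜ = -0.4 × (4/9) × 108 = -19 kJ/mol.
OSPE = -65 − (-19) = -46 kJ/mol.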